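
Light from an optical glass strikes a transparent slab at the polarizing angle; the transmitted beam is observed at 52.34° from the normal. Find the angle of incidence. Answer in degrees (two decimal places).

θ_B ≈ 37.66°

Since the reflected and refracted rays are at right angles at the polarizing angle, θ_B + θ_t = 90°.
So θ_B = 90° − θ_t = 90° − 52.34° = 37.66°.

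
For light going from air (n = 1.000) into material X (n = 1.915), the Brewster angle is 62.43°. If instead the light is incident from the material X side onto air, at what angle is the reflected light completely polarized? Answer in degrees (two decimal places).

θ_B' ≈ 27.57°

Reversing the direction swaps n₁ and n₂, so tan θ_B' = 1/tan θ_B and θ_B' = 90° − θ_B.
Hence θ_B' = 90° − 62.43° = 27.57°.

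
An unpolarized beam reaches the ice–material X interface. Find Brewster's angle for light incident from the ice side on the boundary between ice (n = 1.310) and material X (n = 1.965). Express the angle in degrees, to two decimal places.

Here n₂/n₁ = 1.965/1.310 = 1.5000, and Brewster's law gives tan θ_B = n₂/n₁.
θ_B = arctan(1.5000) = 56.31°.

θ_B ≈ 56.31°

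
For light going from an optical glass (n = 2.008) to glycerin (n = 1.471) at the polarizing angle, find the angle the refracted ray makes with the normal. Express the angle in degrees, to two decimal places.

First find Brewster's angle: tan θ_B = 1.471/2.008 = 0.7326, giving θ_B = 36.23°.
At Brewster's angle the reflected and refracted rays are perpendicular, so θ_t = 90° − θ_B = 90° − 36.23° = 53.77°.

θ_t ≈ 53.77°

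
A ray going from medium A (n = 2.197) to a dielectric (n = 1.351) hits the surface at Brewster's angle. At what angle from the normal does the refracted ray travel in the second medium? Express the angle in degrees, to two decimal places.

θ_t ≈ 58.41°

θ_B = arctan(n₂/n₁) = arctan(1.351/2.197) = 31.59°.
At Brewster's angle the reflected and refracted rays are perpendicular, so θ_t = 90° − θ_B = 90° − 31.59° = 58.41°.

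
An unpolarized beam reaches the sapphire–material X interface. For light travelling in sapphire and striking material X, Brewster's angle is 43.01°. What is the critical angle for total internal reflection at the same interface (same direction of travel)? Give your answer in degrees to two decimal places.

θ_c ≈ 68.88°

From Brewster, n₂/n₁ = tan θ_B = tan 43.01° = 0.9328.
Then sin θ_c = n₂/n₁ = 0.9328, so θ_c = arcsin 0.9328 = 68.88°.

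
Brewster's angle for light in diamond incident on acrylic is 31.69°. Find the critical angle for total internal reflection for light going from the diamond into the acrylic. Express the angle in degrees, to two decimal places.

tan θ_B = n₂/n₁ = tan 31.69° = 0.6174.
Total internal reflection: sin θ_c = n₂/n₁ = 0.6174.
θ_c = arcsin(0.6174) = 38.12°.

θ_c ≈ 38.12°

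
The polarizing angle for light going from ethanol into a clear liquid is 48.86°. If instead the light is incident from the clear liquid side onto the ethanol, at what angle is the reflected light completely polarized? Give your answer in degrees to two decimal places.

θ_B' ≈ 41.14°

Reversing the direction swaps n₁ and n₂, so tan θ_B' = 1/tan θ_B and θ_B' = 90° − θ_B.
Hence θ_B' = 90° − 48.86° = 41.14°.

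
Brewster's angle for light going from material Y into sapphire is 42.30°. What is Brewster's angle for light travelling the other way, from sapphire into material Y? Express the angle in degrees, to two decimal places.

θ_B' ≈ 47.70°

tan θ_B' = n₁/n₂ = 1/tan θ_B, so θ_B' = 90° − θ_B.
θ_B' = 90° − 42.30° = 47.70°.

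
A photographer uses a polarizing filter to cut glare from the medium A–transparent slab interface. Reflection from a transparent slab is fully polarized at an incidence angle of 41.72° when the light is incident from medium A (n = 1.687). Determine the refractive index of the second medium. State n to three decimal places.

n ≈ 1.504

Brewster's law: tan θ_B = n₂/n₁ (light incident in medium A, refracted into a transparent slab).
n₂ = n₁ tan θ_B = 1.687 × tan 41.72° = 1.504.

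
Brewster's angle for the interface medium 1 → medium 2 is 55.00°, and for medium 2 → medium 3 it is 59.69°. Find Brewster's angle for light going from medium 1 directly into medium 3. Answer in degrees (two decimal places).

θ_B ≈ 67.74°

tan θ_B(1→2) = n₂/n₁ = tan 55.00° = 1.4281.
tan θ_B(2→3) = n₃/n₂ = tan 59.69° = 1.7106.
So n₃/n₁ = (n₂/n₁)(n₃/n₂) = 1.4281 × 1.7106 = 2.4430.
θ_B(1→3) = arctan(2.4430) = 67.74°.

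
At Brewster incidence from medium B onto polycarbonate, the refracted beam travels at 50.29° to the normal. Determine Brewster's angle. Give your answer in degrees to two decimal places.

Brewster's condition makes the reflected and refracted beams perpendicular: θ_B + θ_t = 90°.
So θ_B = 90° − θ_t = 90° − 50.29° = 39.71°.

θ_B ≈ 39.71°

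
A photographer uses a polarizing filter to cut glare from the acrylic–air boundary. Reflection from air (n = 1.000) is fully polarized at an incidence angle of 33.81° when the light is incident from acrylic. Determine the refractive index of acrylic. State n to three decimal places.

Full polarization of the reflected beam means tan θ_B = n₂/n₁, where n₁ is the incident medium (acrylic).
n₁ = n₂ / tan θ_B = 1.000 / tan 33.81° = 1.493.

n ≈ 1.493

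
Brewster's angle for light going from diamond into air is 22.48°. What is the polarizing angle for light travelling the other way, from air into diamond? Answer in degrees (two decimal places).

θ_B' ≈ 67.52°

The two Brewster angles are complementary: θ_B' = 90° − θ_B = 90° − 22.48° = 67.52°.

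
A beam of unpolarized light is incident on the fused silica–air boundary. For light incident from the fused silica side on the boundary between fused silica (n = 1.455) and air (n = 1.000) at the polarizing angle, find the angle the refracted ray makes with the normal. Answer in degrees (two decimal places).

θ_t ≈ 55.50°

θ_B = arctan(n₂/n₁) = arctan(1.000/1.455) = 34.50°.
The refracted ray is perpendicular to the reflected ray, so θ_t = 90° − θ_B = 55.50°.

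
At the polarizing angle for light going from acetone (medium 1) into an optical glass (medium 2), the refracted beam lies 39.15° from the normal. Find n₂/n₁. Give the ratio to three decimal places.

At Brewster incidence θ_B = 90° − θ_t = 90° − 39.15° = 50.85°.
tan θ_B = n₂/n₁, so n₂/n₁ = tan 50.85° = 1.228.

n₂/n₁ ≈ 1.228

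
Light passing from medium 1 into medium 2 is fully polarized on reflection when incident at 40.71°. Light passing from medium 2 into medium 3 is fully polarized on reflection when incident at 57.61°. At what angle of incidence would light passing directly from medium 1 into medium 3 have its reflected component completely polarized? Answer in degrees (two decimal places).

Each Brewster angle gives a ratio: n₂/n₁ = tan 40.71° = 0.8604, n₃/n₂ = tan 57.61° = 1.5764.
So n₃/n₁ = (n₂/n₁)(n₃/n₂) = 0.8604 × 1.5764 = 1.3564.
θ_B(1→3) = arctan(1.3564) = 53.60°.

θ_B ≈ 53.60°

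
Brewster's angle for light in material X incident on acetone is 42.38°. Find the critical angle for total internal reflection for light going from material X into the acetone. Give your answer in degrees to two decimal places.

θ_c ≈ 65.85°

tan θ_B = n₂/n₁ = tan 42.38° = 0.9125.
Total internal reflection: sin θ_c = n₂/n₁ = 0.9125.
θ_c = arcsin(0.9125) = 65.85°.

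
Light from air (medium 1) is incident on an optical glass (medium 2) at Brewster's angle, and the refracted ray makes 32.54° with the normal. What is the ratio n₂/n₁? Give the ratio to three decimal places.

n₂/n₁ ≈ 1.567

θ_B + θ_t = 90°, so θ_B = 90° − 32.54° = 57.46°.
tan θ_B = n₂/n₁, so n₂/n₁ = tan 57.46° = 1.567.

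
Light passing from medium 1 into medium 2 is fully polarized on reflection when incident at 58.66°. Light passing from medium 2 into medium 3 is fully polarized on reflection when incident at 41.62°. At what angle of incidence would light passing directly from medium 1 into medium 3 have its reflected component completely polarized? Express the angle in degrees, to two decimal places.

n₂/n₁ = tan 58.66° = 1.6421 and n₃/n₂ = tan 41.62° = 0.8885.
So n₃/n₁ = (n₂/n₁)(n₃/n₂) = 1.6421 × 0.8885 = 1.4590.
θ_B(1→3) = arctan(1.4590) = 55.57°.

θ_B ≈ 55.57°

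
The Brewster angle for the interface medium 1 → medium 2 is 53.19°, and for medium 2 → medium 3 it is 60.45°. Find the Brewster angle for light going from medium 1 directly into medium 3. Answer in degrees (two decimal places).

θ_B ≈ 67.01°

Each Brewster angle gives a ratio: n₂/n₁ = tan 53.19° = 1.3362, n₃/n₂ = tan 60.45° = 1.7639.
So n₃/n₁ = (n₂/n₁)(n₃/n₂) = 1.3362 × 1.7639 = 2.3570.
θ_B(1→3) = arctan(2.3570) = 67.01°.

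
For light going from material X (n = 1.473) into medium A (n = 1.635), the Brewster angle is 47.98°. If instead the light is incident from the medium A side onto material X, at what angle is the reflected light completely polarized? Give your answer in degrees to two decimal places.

The two Brewster angles are complementary: θ_B' = 90° − θ_B = 90° − 47.98° = 42.02°.

θ_B' ≈ 42.02°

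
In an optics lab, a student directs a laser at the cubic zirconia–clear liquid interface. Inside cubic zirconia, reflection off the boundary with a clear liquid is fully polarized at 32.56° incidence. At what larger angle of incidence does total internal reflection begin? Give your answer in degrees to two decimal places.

From Brewster, n₂/n₁ = tan θ_B = tan 32.56° = 0.6385.
Then sin θ_c = n₂/n₁ = 0.6385, so θ_c = arcsin 0.6385 = 39.68°.

θ_c ≈ 39.68°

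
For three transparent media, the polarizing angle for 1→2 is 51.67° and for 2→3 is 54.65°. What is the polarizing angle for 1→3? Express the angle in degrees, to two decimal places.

n₂/n₁ = tan 51.67° = 1.2649 and n₃/n₂ = tan 54.65° = 1.4097.
So n₃/n₁ = (n₂/n₁)(n₃/n₂) = 1.2649 × 1.4097 = 1.7831.
θ_B(1→3) = arctan(1.7831) = 60.72°.

θ_B ≈ 60.72°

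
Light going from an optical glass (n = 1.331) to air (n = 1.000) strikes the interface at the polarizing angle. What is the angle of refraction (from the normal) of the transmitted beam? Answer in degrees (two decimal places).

θ_t ≈ 53.08°

tan θ_B = n₂/n₁ = 1.000/1.331 = 0.7513, so θ_B = 36.92°.
The refracted ray is perpendicular to the reflected ray, so θ_t = 90° − θ_B = 53.08°.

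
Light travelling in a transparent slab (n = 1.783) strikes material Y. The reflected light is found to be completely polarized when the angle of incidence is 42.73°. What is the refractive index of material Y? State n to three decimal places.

Brewster's law: tan θ_B = n₂/n₁ (light incident in a transparent slab, refracted into material Y).
n₂ = n₁ tan θ_B = 1.783 × tan 42.73° = 1.647.

n ≈ 1.647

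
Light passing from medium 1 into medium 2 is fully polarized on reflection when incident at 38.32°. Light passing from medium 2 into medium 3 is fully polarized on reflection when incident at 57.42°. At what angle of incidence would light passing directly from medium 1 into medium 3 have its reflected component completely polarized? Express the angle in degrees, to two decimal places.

θ_B ≈ 51.04°

Each Brewster angle gives a ratio: n₂/n₁ = tan 38.32° = 0.7903, n₃/n₂ = tan 57.42° = 1.5649.
So n₃/n₁ = (n₂/n₁)(n₃/n₂) = 0.7903 × 1.5649 = 1.2367.
θ_B(1→3) = arctan(1.2367) = 51.04°.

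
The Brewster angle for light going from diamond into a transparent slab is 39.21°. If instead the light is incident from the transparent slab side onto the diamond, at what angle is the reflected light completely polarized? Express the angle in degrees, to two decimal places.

θ_B' ≈ 50.79°

Reversing the direction swaps n₁ and n₂, so tan θ_B' = 1/tan θ_B and θ_B' = 90° − θ_B.
Hence θ_B' = 90° − 39.21° = 50.79°.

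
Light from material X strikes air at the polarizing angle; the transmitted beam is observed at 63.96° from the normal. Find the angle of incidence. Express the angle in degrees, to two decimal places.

Brewster's condition makes the reflected and refracted beams perpendicular: θ_B + θ_t = 90°.
So θ_B = 90° − θ_t = 90° − 63.96° = 26.04°.

θ_B ≈ 26.04°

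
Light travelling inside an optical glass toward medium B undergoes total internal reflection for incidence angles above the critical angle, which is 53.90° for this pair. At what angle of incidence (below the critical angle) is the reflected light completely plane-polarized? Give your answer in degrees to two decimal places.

n₂/n₁ = sin θ_c = sin 53.90° = 0.8080.
tan θ_B equals the same ratio, so θ_B = arctan(0.8080) = 38.94°.

θ_B ≈ 38.94°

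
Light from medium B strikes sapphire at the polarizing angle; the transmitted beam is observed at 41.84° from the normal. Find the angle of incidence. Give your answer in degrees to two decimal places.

θ_B ≈ 48.16°

At Brewster's angle the reflected and refracted rays are perpendicular, so θ_B + θ_t = 90°.
So θ_B = 90° − θ_t = 90° − 41.84° = 48.16°.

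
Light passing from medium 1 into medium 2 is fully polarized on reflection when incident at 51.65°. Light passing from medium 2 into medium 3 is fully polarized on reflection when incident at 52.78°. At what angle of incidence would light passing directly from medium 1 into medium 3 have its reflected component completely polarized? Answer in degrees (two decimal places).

Each Brewster angle gives a ratio: n₂/n₁ = tan 51.65° = 1.2640, n₃/n₂ = tan 52.78° = 1.3165.
n₃/n₁ = 1.6640. Then tan θ_B(1→3) = n₃/n₁, so θ_B(1→3) = arctan(1.6640) = 59.00°.

θ_B ≈ 59.00°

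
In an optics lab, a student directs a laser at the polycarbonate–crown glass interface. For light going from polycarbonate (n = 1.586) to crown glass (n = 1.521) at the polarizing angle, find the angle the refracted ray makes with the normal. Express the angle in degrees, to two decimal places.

θ_t ≈ 46.20°

tan θ_B = n₂/n₁ = 1.521/1.586 = 0.9590, so θ_B = 43.80°.
The refracted ray is perpendicular to the reflected ray, so θ_t = 90° − θ_B = 46.20°.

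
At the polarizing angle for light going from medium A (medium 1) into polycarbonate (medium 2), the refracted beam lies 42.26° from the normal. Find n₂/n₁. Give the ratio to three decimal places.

n₂/n₁ ≈ 1.101

At Brewster incidence θ_B = 90° − θ_t = 90° − 42.26° = 47.74°.
tan θ_B = n₂/n₁, so n₂/n₁ = tan 47.74° = 1.101.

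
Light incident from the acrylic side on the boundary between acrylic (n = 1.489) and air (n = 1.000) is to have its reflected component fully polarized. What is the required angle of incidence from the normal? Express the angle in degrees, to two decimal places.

Here n₂/n₁ = 1.000/1.489 = 0.6716, and Brewster's law gives tan θ_B = n₂/n₁.
θ_B = arctan(0.6716) = 33.88°.

θ_B ≈ 33.88°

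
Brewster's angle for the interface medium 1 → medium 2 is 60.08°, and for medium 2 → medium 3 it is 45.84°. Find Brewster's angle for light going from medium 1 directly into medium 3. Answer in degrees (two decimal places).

θ_B ≈ 60.80°

n₂/n₁ = tan 60.08° = 1.7376 and n₃/n₂ = tan 45.84° = 1.0298.
Multiplying, n₃/n₁ = 1.7376 × 1.0298 = 1.7894, and θ_B(1→3) = arctan 1.7894 = 60.80°.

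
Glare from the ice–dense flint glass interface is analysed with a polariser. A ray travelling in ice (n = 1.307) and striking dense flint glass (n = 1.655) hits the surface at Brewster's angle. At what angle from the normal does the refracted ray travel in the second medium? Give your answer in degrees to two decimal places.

tan θ_B = n₂/n₁ = 1.655/1.307 = 1.2663, so θ_B = 51.70°.
At Brewster's angle the reflected and refracted rays are perpendicular, so θ_t = 90° − θ_B = 90° − 51.70° = 38.30°.

θ_t ≈ 38.30°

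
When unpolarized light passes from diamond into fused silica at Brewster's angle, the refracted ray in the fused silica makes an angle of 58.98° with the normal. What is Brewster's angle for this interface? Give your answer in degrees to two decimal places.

Brewster's condition makes the reflected and refracted beams perpendicular: θ_B + θ_t = 90°.
So θ_B = 90° − θ_t = 90° − 58.98° = 31.02°.

θ_B ≈ 31.02°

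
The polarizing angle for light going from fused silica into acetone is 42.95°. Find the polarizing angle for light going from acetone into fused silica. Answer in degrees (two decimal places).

θ_B' ≈ 47.05°

Reversing the direction swaps n₁ and n₂, so tan θ_B' = 1/tan θ_B and θ_B' = 90° − θ_B.
Hence θ_B' = 90° − 42.95° = 47.05°.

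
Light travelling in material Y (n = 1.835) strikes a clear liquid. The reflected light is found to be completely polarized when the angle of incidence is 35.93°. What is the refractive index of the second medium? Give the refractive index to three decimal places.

At the polarizing angle, tan θ_B = n₂/n₁ with n₁ on the incident side (material Y) and n₂ on the transmitted side (a clear liquid).
n₂ = n₁ tan θ_B = 1.835 × tan 35.93° = 1.330.

n ≈ 1.330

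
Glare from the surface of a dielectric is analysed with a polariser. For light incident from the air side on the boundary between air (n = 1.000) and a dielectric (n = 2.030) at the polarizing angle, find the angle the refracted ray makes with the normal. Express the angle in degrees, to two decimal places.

tan θ_B = n₂/n₁ = 2.030/1.000 = 2.0300, so θ_B = 63.77°.
At Brewster's angle the reflected and refracted rays are perpendicular, so θ_t = 90° − θ_B = 90° − 63.77° = 26.23°.

θ_t ≈ 26.23°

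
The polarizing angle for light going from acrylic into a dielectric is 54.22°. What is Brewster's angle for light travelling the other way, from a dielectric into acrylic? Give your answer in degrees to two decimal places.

θ_B' ≈ 35.78°

tan θ_B' = n₁/n₂ = 1/tan θ_B, so θ_B' = 90° − θ_B.
θ_B' = 90° − 54.22° = 35.78°.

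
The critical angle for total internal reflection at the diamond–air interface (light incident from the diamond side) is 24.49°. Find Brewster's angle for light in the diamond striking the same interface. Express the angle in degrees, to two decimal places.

At the critical angle sin θ_c = n₂/n₁, giving n₂/n₁ = sin 24.49° = 0.4145.
Then tan θ_B = n₂/n₁ = 0.4145, so θ_B = arctan 0.4145 = 22.52°.

θ_B ≈ 22.52°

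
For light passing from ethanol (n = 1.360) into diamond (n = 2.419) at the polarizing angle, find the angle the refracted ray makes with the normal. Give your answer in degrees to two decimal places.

First find Brewster's angle: tan θ_B = 2.419/1.360 = 1.7787, giving θ_B = 60.65°.
Since θ_B + θ_t = 90° at Brewster incidence, θ_t = 90° − 60.65° = 29.35°.

θ_t ≈ 29.35°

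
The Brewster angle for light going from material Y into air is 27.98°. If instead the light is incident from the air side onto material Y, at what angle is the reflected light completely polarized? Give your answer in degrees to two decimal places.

θ_B' ≈ 62.02°

tan θ_B' = n₁/n₂ = 1/tan θ_B, so θ_B' = 90° − θ_B.
θ_B' = 90° − 27.98° = 62.02°.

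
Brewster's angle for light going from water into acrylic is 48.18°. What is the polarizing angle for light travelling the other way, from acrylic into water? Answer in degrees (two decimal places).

The two Brewster angles are complementary: θ_B' = 90° − θ_B = 90° − 48.18° = 41.82°.

θ_B' ≈ 41.82°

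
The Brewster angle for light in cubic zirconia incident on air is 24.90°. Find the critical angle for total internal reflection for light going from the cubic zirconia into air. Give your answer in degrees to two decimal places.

From Brewster, n₂/n₁ = tan θ_B = tan 24.90° = 0.4642.
Then sin θ_c = n₂/n₁ = 0.4642, so θ_c = arcsin 0.4642 = 27.66°.

θ_c ≈ 27.66°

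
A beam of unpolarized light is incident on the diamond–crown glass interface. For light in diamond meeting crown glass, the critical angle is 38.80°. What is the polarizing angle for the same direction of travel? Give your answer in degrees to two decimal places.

θ_B ≈ 32.07°

At the critical angle sin θ_c = n₂/n₁, giving n₂/n₁ = sin 38.80° = 0.6266.
Then tan θ_B = n₂/n₁ = 0.6266, so θ_B = arctan 0.6266 = 32.07°.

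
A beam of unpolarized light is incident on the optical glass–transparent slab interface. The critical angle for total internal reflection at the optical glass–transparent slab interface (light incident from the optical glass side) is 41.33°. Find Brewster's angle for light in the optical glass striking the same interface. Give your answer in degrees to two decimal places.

θ_B ≈ 33.44°

At the critical angle sin θ_c = n₂/n₁, giving n₂/n₁ = sin 41.33° = 0.6604.
Then tan θ_B = n₂/n₁ = 0.6604, so θ_B = arctan 0.6604 = 33.44°.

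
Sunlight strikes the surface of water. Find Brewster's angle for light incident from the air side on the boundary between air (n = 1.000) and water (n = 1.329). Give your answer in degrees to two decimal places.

Brewster's condition: tan θ_B = n₂/n₁ = 1.329/1.000 = 1.3290. Taking the arctangent, θ_B = 53.04°.

θ_B ≈ 53.04°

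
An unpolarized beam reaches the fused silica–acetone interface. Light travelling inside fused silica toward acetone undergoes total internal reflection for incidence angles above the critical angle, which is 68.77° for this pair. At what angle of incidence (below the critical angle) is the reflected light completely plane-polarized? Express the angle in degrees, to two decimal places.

At the critical angle sin θ_c = n₂/n₁, giving n₂/n₁ = sin 68.77° = 0.9321.
Then tan θ_B = n₂/n₁ = 0.9321, so θ_B = arctan 0.9321 = 42.99°.

θ_B ≈ 42.99°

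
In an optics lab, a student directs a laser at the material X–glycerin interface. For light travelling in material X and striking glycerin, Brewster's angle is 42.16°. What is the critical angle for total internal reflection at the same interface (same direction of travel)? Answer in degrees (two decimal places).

θ_c ≈ 64.89°

tan θ_B = n₂/n₁ = tan 42.16° = 0.9055.
Total internal reflection: sin θ_c = n₂/n₁ = 0.9055.
θ_c = arcsin(0.9055) = 64.89°.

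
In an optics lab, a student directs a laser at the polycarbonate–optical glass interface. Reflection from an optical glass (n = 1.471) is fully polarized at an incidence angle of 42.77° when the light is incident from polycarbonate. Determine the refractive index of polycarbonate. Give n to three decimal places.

n ≈ 1.590

Full polarization of the reflected beam means tan θ_B = n₂/n₁, where n₁ is the incident medium (polycarbonate).
n₁ = n₂ / tan θ_B = 1.471 / tan 42.77° = 1.590.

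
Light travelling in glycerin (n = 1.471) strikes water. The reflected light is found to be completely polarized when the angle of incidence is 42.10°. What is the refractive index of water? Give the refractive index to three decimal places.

Brewster's law: tan θ_B = n₂/n₁ (light incident in glycerin, refracted into water).
n₂ = n₁ tan θ_B = 1.471 × tan 42.10° = 1.329.

n ≈ 1.329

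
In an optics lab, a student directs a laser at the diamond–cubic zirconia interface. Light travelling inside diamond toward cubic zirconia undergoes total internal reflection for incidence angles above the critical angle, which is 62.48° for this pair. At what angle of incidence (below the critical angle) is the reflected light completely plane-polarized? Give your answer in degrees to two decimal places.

At the critical angle sin θ_c = n₂/n₁, giving n₂/n₁ = sin 62.48° = 0.8868.
Then tan θ_B = n₂/n₁ = 0.8868, so θ_B = arctan 0.8868 = 41.57°.

θ_B ≈ 41.57°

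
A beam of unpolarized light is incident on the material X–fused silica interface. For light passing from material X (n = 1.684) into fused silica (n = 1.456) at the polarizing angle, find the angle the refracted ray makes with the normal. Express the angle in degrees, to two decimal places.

First find Brewster's angle: tan θ_B = 1.456/1.684 = 0.8646, giving θ_B = 40.85°.
The refracted ray is perpendicular to the reflected ray, so θ_t = 90° − θ_B = 49.15°.

θ_t ≈ 49.15°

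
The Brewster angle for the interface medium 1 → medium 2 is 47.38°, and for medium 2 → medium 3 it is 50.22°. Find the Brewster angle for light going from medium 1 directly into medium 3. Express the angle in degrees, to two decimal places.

θ_B ≈ 52.54°

n₂/n₁ = tan 47.38° = 1.0867 and n₃/n₂ = tan 50.22° = 1.2011.
n₃/n₁ = 1.3053. Then tan θ_B(1→3) = n₃/n₁, so θ_B(1→3) = arctan(1.3053) = 52.54°.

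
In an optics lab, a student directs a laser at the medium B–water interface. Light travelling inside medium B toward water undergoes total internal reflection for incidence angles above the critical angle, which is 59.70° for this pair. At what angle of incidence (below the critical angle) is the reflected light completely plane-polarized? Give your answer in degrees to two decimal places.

At the critical angle sin θ_c = n₂/n₁, giving n₂/n₁ = sin 59.70° = 0.8634.
Then tan θ_B = n₂/n₁ = 0.8634, so θ_B = arctan 0.8634 = 40.81°.

θ_B ≈ 40.81°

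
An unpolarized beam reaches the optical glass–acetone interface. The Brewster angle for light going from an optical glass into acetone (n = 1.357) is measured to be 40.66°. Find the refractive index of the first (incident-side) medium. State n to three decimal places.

At the Brewster angle, tan θ_B = n₂/n₁ with n₁ on the incident side (an optical glass) and n₂ on the transmitted side (acetone).
n₁ = n₂ / tan θ_B = 1.357 / tan 40.66° = 1.580.

n ≈ 1.580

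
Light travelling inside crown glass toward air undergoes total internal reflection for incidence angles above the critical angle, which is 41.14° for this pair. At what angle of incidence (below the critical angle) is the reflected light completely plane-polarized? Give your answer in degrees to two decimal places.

n₂/n₁ = sin θ_c = sin 41.14° = 0.6579.
tan θ_B equals the same ratio, so θ_B = arctan(0.6579) = 33.34°.

θ_B ≈ 33.34°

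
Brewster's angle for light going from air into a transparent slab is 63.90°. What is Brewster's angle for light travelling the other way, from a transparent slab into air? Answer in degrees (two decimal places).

θ_B' ≈ 26.10°

The two Brewster angles are complementary: θ_B' = 90° − θ_B = 90° − 63.90° = 26.10°.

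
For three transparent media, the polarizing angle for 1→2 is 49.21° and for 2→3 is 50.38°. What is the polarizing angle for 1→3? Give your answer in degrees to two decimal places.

tan θ_B(1→2) = n₂/n₁ = tan 49.21° = 1.1589.
tan θ_B(2→3) = n₃/n₂ = tan 50.38° = 1.2079.
n₃/n₁ = 1.3999. Then tan θ_B(1→3) = n₃/n₁, so θ_B(1→3) = arctan(1.3999) = 54.46°.

θ_B ≈ 54.46°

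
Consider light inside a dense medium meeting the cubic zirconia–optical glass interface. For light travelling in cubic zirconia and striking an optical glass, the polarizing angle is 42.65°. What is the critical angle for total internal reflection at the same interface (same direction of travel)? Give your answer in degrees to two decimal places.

θ_c ≈ 67.10°

From Brewster, n₂/n₁ = tan θ_B = tan 42.65° = 0.9212.
Then sin θ_c = n₂/n₁ = 0.9212, so θ_c = arcsin 0.9212 = 67.10°.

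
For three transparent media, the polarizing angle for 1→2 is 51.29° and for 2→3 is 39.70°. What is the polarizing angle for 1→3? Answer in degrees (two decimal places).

tan θ_B(1→2) = n₂/n₁ = tan 51.29° = 1.2478.
tan θ_B(2→3) = n₃/n₂ = tan 39.70° = 0.8302.
n₃/n₁ = 1.0359. Then tan θ_B(1→3) = n₃/n₁, so θ_B(1→3) = arctan(1.0359) = 46.01°.

θ_B ≈ 46.01°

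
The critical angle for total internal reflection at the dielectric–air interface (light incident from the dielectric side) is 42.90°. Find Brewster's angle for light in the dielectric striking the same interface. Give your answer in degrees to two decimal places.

n₂/n₁ = sin θ_c = sin 42.90° = 0.6807.
tan θ_B equals the same ratio, so θ_B = arctan(0.6807) = 34.24°.

θ_B ≈ 34.24°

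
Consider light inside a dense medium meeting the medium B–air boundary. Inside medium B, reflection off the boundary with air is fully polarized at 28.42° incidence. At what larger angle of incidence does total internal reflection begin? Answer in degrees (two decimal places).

θ_c ≈ 32.76°

From Brewster, n₂/n₁ = tan θ_B = tan 28.42° = 0.5411.
Then sin θ_c = n₂/n₁ = 0.5411, so θ_c = arcsin 0.5411 = 32.76°.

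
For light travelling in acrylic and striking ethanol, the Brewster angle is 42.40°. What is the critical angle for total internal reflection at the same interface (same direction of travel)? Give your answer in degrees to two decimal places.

θ_c ≈ 65.94°

tan θ_B = n₂/n₁ = tan 42.40° = 0.9131.
Total internal reflection: sin θ_c = n₂/n₁ = 0.9131.
θ_c = arcsin(0.9131) = 65.94°.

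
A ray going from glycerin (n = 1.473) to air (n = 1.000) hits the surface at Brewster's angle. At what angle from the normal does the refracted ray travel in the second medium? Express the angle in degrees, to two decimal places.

θ_t ≈ 55.83°

tan θ_B = n₂/n₁ = 1.000/1.473 = 0.6789, so θ_B = 34.17°.
Since θ_B + θ_t = 90° at Brewster incidence, θ_t = 90° − 34.17° = 55.83°.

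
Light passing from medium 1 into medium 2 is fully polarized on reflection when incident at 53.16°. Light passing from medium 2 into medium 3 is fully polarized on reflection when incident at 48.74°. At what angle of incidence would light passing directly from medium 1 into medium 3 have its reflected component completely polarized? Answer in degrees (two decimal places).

Each Brewster angle gives a ratio: n₂/n₁ = tan 53.16° = 1.3348, n₃/n₂ = tan 48.74° = 1.1399.
Multiplying, n₃/n₁ = 1.3348 × 1.1399 = 1.5215, and θ_B(1→3) = arctan 1.5215 = 56.69°.

θ_B ≈ 56.69°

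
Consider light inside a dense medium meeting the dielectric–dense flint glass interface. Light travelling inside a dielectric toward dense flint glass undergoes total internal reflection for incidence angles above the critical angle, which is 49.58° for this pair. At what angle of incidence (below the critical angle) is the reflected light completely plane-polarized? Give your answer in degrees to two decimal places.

sin θ_c = n₂/n₁, so n₂/n₁ = sin 49.58° = 0.7613.
Brewster: tan θ_B = n₂/n₁ = 0.7613.
θ_B = arctan(0.7613) = 37.28°.

θ_B ≈ 37.28°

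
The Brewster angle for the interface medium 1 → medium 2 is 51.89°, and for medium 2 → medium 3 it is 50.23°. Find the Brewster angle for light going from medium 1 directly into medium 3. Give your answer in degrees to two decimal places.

θ_B ≈ 56.86°

n₂/n₁ = tan 51.89° = 1.2749 and n₃/n₂ = tan 50.23° = 1.2015.
So n₃/n₁ = (n₂/n₁)(n₃/n₂) = 1.2749 × 1.2015 = 1.5318.
θ_B(1→3) = arctan(1.5318) = 56.86°.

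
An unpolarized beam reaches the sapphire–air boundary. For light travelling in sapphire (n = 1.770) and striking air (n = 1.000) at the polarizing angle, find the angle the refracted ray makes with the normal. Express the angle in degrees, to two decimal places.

θ_t ≈ 60.53°

First find Brewster's angle: tan θ_B = 1.000/1.770 = 0.5650, giving θ_B = 29.47°.
Since θ_B + θ_t = 90° at Brewster incidence, θ_t = 90° − 29.47° = 60.53°.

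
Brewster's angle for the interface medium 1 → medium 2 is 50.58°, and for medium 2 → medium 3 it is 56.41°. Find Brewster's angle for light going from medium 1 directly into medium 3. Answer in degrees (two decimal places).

n₂/n₁ = tan 50.58° = 1.2166 and n₃/n₂ = tan 56.41° = 1.5057.
So n₃/n₁ = (n₂/n₁)(n₃/n₂) = 1.2166 × 1.5057 = 1.8318.
θ_B(1→3) = arctan(1.8318) = 61.37°.

θ_B ≈ 61.37°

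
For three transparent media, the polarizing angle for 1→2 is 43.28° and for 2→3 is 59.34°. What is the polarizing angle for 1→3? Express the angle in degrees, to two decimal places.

θ_B ≈ 57.81°

n₂/n₁ = tan 43.28° = 0.9417 and n₃/n₂ = tan 59.34° = 1.6869.
Multiplying, n₃/n₁ = 0.9417 × 1.6869 = 1.5885, and θ_B(1→3) = arctan 1.5885 = 57.81°.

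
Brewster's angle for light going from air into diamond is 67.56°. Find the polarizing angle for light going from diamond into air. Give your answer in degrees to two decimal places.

θ_B' ≈ 22.44°

tan θ_B' = n₁/n₂ = 1/tan θ_B, so θ_B' = 90° − θ_B.
θ_B' = 90° − 67.56° = 22.44°.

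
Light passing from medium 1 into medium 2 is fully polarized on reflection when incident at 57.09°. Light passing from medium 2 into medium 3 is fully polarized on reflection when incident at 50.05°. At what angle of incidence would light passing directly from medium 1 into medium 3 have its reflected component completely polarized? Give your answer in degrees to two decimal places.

θ_B ≈ 61.54°

n₂/n₁ = tan 57.09° = 1.5452 and n₃/n₂ = tan 50.05° = 1.1939.
n₃/n₁ = 1.8447. Then tan θ_B(1→3) = n₃/n₁, so θ_B(1→3) = arctan(1.8447) = 61.54°.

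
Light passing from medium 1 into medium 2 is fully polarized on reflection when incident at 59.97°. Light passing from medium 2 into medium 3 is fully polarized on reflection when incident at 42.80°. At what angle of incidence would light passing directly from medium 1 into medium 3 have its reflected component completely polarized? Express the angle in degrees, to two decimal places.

n₂/n₁ = tan 59.97° = 1.7300 and n₃/n₂ = tan 42.80° = 0.9260.
n₃/n₁ = 1.6020. Then tan θ_B(1→3) = n₃/n₁, so θ_B(1→3) = arctan(1.6020) = 58.03°.

θ_B ≈ 58.03°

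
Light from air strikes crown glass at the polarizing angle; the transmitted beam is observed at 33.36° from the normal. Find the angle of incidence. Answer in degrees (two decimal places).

At Brewster's angle the reflected and refracted rays are perpendicular, so θ_B + θ_t = 90°.
So θ_B = 90° − θ_t = 90° − 33.36° = 56.64°.

θ_B ≈ 56.64°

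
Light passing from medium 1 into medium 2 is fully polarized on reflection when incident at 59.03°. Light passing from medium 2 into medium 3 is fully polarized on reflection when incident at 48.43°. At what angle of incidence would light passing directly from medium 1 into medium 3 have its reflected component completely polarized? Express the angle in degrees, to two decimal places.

tan θ_B(1→2) = n₂/n₁ = tan 59.03° = 1.6663.
tan θ_B(2→3) = n₃/n₂ = tan 48.43° = 1.1275.
So n₃/n₁ = (n₂/n₁)(n₃/n₂) = 1.6663 × 1.1275 = 1.8787.
θ_B(1→3) = arctan(1.8787) = 61.97°.

θ_B ≈ 61.97°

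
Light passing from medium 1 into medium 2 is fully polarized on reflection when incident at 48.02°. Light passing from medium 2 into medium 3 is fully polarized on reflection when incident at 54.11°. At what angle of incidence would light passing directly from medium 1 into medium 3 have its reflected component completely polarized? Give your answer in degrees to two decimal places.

Each Brewster angle gives a ratio: n₂/n₁ = tan 48.02° = 1.1114, n₃/n₂ = tan 54.11° = 1.3820.
n₃/n₁ = 1.5359. Then tan θ_B(1→3) = n₃/n₁, so θ_B(1→3) = arctan(1.5359) = 56.93°.

θ_B ≈ 56.93°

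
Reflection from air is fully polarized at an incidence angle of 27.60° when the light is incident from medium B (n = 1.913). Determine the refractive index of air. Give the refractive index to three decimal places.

Brewster's law: tan θ_B = n₂/n₁ (light incident in medium B, refracted into air).
n₂ = n₁ tan θ_B = 1.913 × tan 27.60° = 1.000.

n ≈ 1.000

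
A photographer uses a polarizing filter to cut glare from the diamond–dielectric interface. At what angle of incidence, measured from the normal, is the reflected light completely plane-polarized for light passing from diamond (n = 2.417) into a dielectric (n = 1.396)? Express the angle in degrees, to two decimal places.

θ_B ≈ 30.01°

The reflected p-component vanishes when tan θ_B = n₂/n₁.
tan θ_B = n₂/n₁ = 1.396/2.417 = 0.5776.
So θ_B = arctan 0.5776 = 30.01°.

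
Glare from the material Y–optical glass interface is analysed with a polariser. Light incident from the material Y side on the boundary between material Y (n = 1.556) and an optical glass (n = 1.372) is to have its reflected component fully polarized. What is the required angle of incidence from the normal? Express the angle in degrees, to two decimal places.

Brewster's condition: tan θ_B = n₂/n₁ = 1.372/1.556 = 0.8817.
θ_B = arctan(0.8817) = 41.40°.

θ_B ≈ 41.40°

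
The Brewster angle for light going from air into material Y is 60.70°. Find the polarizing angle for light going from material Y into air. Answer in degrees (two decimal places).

tan θ_B' = n₁/n₂ = 1/tan θ_B, so θ_B' = 90° − θ_B.
θ_B' = 90° − 60.70° = 29.30°.

θ_B' ≈ 29.30°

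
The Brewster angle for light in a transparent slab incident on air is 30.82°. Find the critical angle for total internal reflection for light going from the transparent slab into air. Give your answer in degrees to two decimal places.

From Brewster, n₂/n₁ = tan θ_B = tan 30.82° = 0.5966.
Then sin θ_c = n₂/n₁ = 0.5966, so θ_c = arcsin 0.5966 = 36.63°.

θ_c ≈ 36.63°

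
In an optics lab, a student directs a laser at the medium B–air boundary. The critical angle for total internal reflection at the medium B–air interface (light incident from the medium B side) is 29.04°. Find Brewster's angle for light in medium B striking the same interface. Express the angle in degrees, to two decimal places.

θ_B ≈ 25.89°

At the critical angle sin θ_c = n₂/n₁, giving n₂/n₁ = sin 29.04° = 0.4854.
Then tan θ_B = n₂/n₁ = 0.4854, so θ_B = arctan 0.4854 = 25.89°.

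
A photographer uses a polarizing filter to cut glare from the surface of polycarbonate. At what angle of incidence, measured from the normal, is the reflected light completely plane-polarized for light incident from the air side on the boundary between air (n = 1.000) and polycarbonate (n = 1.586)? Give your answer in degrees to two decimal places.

θ_B ≈ 57.77°

tan θ_B = n₂/n₁ = 1.586/1.000 = 1.5860.
θ_B = arctan(1.5860) = 57.77°.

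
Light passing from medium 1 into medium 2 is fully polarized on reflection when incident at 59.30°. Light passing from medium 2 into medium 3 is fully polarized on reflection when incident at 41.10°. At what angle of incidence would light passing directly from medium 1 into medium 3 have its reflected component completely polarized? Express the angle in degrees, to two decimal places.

θ_B ≈ 55.76°

Each Brewster angle gives a ratio: n₂/n₁ = tan 59.30° = 1.6842, n₃/n₂ = tan 41.10° = 0.8724.
n₃/n₁ = 1.4692. Then tan θ_B(1→3) = n₃/n₁, so θ_B(1→3) = arctan(1.4692) = 55.76°.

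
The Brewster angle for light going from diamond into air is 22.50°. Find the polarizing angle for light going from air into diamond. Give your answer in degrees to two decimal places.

θ_B' ≈ 67.50°

The two Brewster angles are complementary: θ_B' = 90° − θ_B = 90° − 22.50° = 67.50°.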